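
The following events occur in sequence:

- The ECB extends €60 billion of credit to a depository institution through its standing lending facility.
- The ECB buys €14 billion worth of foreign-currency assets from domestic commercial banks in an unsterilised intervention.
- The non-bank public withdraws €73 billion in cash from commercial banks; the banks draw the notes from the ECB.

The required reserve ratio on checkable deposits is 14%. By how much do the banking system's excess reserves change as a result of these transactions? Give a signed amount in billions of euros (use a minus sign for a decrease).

Discount-window loan €60 billion: reserves +€60B, deposits 0.
FX purchase €14 billion: reserves +€14B, deposits 0.
Currency withdrawal €73 billion: reserves −€73B, deposits −€73B.
Totals: Δreserves = +€1B, Δdeposits = −€73B.
Δrequired reserves = 14% × −€73B = −€10.22B.
Δexcess reserves = Δreserves − Δrequired = +€1B − (−€10.22B) = +€11.22 billion.

+€11.22 billion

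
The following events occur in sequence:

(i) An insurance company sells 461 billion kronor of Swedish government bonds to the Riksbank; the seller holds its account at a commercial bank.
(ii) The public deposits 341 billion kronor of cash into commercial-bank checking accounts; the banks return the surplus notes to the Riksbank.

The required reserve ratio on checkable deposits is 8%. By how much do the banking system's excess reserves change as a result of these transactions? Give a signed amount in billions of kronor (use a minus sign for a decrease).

+737.84 billion

Asset purchase (from non-banks) 461 billion kronor: reserves +461B, deposits +461B.
Currency deposit 341 billion kronor: reserves +341B, deposits +341B.
Totals: Δreserves = +802B, Δdeposits = +802B.
Δrequired reserves = 8% × +802B = +64.16B.
Δexcess reserves = Δreserves − Δrequired = +802B − (+64.16B) = +737.84 billion.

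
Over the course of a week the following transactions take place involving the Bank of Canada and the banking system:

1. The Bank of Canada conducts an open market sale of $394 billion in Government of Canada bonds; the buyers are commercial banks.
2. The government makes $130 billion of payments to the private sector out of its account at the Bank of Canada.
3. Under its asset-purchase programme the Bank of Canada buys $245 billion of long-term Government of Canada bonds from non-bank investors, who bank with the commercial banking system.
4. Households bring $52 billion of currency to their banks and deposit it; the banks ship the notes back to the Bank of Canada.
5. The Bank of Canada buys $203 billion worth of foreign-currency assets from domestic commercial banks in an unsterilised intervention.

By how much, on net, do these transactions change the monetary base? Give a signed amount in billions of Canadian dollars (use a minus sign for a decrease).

+$184 billion

OMO sale (to banks) $394 billion: Bank of Canada balance sheet contracts → −$394B.
Government spending $130 billion: a non-base liability converts back to reserves → +$130B.
Asset purchase (from non-banks) $245 billion: Bank of Canada balance sheet expands → +$245B.
Currency deposit $52 billion: just a shift between currency and reserves — both are base money → 0.
FX purchase $203 billion: Bank of Canada balance sheet expands → +$203B.
Net: −394 + 130 + 245 + 0 + 203 = +$184 billion.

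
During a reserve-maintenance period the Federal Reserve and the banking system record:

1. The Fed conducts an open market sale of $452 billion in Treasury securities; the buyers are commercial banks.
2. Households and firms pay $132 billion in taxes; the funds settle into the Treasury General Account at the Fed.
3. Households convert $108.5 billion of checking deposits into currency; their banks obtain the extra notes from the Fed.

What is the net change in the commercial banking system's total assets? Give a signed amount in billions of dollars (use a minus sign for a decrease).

-$240.5 billion

Fed balance sheet:
  Assets:      Securities −$452B
  Liabilities: Bank reserves −$692.5B, Currency in circulation +$108.5B, Government deposits +$132B
Commercial banking system:
  Assets:      Reserves at CB −$692.5B, Securities +$452B
  Liabilities: Checkable deposits −$240.5B
Change in total bank assets = -$240.5 billion.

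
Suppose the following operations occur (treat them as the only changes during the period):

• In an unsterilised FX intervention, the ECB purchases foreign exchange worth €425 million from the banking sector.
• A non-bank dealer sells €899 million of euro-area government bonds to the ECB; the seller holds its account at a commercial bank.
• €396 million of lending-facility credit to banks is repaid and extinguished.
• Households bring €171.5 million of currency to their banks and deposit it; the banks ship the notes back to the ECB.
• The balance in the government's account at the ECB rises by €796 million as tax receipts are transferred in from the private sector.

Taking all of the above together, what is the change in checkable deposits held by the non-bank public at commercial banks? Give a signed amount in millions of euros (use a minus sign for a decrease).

+€274.5 million

ECB balance sheet:
  Assets:      Securities +€899M, Loans to banks −€396M, Foreign assets +€425M
  Liabilities: Bank reserves +€303.5M, Currency in circulation −€171.5M, Government deposits +€796M
Commercial banking system:
  Assets:      Reserves at CB +€303.5M, Foreign assets −€425M
  Liabilities: Checkable deposits +€274.5M, Borrowings from CB −€396M
So the change in checkable deposits held by the non-bank public at commercial banks is +€274.5 million.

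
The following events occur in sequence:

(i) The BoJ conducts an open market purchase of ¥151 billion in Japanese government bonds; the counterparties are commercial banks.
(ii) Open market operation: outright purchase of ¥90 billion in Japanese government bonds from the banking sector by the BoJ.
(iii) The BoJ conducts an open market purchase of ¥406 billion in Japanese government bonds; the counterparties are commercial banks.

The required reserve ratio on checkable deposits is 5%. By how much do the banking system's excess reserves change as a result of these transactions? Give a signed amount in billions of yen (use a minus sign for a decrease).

+¥647 billion

OMO purchase (from banks) ¥151 billion: reserves +¥151B, deposits 0.
OMO purchase (from banks) ¥90 billion: reserves +¥90B, deposits 0.
OMO purchase (from banks) ¥406 billion: reserves +¥406B, deposits 0.
Totals: Δreserves = +¥647B, Δdeposits = 0.
Δrequired reserves = 5% × 0 = 0.
Δexcess reserves = Δreserves − Δrequired = +¥647B − (0) = +¥647 billion.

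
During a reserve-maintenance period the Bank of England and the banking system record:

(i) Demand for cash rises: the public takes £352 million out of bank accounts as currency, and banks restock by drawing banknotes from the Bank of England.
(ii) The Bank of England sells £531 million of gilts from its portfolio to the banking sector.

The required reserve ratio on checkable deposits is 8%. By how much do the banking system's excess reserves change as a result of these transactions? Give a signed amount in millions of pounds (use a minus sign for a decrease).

-£854.84 million

Currency withdrawal £352 million: reserves −£352M, deposits −£352M.
OMO sale (to banks) £531 million: reserves −£531M, deposits 0.
Totals: Δreserves = −£883M, Δdeposits = −£352M.
Δrequired reserves = 8% × −£352M = −£28.16M.
Δexcess reserves = Δreserves − Δrequired = −£883M − (−£28.16M) = -£854.84 million.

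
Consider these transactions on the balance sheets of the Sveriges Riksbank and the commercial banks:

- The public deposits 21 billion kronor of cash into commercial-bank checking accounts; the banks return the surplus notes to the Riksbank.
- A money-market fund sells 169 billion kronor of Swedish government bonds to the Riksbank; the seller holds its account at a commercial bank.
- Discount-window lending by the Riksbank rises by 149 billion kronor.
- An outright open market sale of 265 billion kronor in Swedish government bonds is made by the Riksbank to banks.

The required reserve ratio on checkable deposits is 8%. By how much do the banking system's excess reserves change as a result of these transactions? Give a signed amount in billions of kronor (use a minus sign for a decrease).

Currency deposit 21 billion kronor: reserves +21B, deposits +21B.
Asset purchase (from non-banks) 169 billion kronor: reserves +169B, deposits +169B.
Discount-window loan 149 billion kronor: reserves +149B, deposits 0.
OMO sale (to banks) 265 billion kronor: reserves −265B, deposits 0.
Totals: Δreserves = +74B, Δdeposits = +190B.
Δrequired reserves = 8% × +190B = +15.2B.
Δexcess reserves = Δreserves − Δrequired = +74B − (+15.2B) = +58.8 billion.

+58.8 billion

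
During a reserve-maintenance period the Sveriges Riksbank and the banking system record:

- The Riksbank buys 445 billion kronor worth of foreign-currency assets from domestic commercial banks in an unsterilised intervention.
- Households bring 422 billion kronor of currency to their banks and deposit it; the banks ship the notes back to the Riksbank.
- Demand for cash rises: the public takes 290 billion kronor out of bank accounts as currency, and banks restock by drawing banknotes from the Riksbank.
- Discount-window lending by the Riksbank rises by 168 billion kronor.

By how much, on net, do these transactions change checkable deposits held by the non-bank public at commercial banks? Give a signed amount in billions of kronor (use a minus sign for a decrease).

Riksbank balance sheet:
  Assets:      Loans to banks +168B, Foreign assets +445B
  Liabilities: Bank reserves +745B, Currency in circulation −132B
Commercial banking system:
  Assets:      Reserves at CB +745B, Foreign assets −445B
  Liabilities: Checkable deposits +132B, Borrowings from CB +168B
So the change in checkable deposits held by the non-bank public at commercial banks is +132 billion.

+132 billion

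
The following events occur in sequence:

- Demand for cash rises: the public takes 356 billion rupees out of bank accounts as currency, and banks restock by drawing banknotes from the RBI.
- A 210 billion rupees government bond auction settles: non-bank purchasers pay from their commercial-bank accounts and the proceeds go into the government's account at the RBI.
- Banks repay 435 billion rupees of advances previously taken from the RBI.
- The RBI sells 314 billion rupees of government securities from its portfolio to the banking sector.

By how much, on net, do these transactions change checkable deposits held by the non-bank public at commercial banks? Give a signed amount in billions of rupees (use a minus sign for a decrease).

-566 billion

Currency withdrawal 356 billion rupees: non-bank counterparties' bank balances fall → −356B.
Government account inflow 210 billion rupees: non-bank counterparties' bank balances fall → −210B.
Discount-window repayment 435 billion rupees: the counterparty is a bank, so public deposits are unchanged → 0.
OMO sale (to banks) 314 billion rupees: the counterparty is a bank, so public deposits are unchanged → 0.
Net: −356 − 210 + 0 + 0 = -566 billion.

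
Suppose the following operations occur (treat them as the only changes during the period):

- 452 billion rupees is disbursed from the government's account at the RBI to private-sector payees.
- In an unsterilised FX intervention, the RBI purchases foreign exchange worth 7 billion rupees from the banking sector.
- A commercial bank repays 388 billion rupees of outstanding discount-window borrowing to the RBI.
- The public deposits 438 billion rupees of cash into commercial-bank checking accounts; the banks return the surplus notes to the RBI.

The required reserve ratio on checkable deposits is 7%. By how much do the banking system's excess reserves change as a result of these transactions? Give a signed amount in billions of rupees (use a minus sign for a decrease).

Government spending 452 billion rupees: reserves +452B, deposits +452B.
FX purchase 7 billion rupees: reserves +7B, deposits 0.
Discount-window repayment 388 billion rupees: reserves −388B, deposits 0.
Currency deposit 438 billion rupees: reserves +438B, deposits +438B.
Totals: Δreserves = +509B, Δdeposits = +890B.
Δrequired reserves = 7% × +890B = +62.3B.
Δexcess reserves = Δreserves − Δrequired = +509B − (+62.3B) = +446.7 billion.

+446.7 billion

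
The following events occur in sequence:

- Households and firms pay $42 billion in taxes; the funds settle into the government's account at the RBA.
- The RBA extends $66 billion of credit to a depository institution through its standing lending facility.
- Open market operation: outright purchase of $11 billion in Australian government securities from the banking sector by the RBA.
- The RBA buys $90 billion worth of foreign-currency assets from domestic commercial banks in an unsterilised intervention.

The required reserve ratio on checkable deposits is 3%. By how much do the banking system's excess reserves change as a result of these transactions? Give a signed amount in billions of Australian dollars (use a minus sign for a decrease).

Government account inflow $42 billion: reserves −$42B, deposits −$42B.
Discount-window loan $66 billion: reserves +$66B, deposits 0.
OMO purchase (from banks) $11 billion: reserves +$11B, deposits 0.
FX purchase $90 billion: reserves +$90B, deposits 0.
Totals: Δreserves = +$125B, Δdeposits = −$42B.
Δrequired reserves = 3% × −$42B = −$1.26B.
Δexcess reserves = Δreserves − Δrequired = +$125B − (−$1.26B) = +$126.26 billion.

+$126.26 billion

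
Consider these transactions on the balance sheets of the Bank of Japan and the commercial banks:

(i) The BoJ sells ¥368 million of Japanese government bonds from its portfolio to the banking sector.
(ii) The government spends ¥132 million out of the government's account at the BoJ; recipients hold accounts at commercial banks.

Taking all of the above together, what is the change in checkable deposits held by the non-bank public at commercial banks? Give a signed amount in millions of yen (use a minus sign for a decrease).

+¥132 million

OMO sale (to banks) ¥368 million: the counterparty is a bank, so public deposits are unchanged → 0.
Government spending ¥132 million: non-bank counterparties' bank balances rise → +¥132M.
Net: 0 + 132 = +¥132 million.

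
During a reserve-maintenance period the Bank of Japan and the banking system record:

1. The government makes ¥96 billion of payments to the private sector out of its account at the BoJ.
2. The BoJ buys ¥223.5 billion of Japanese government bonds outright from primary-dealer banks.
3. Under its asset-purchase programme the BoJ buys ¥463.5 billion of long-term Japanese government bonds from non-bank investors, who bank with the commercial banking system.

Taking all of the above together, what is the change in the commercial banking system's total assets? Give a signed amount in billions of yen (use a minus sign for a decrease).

+¥559.5 billion

Government spending ¥96 billion: bank balance sheets expand → +¥96B.
OMO purchase (from banks) ¥223.5 billion: just an asset swap on bank balance sheets → 0.
Asset purchase (from non-banks) ¥463.5 billion: bank balance sheets expand → +¥463.5B.
Net: 96 + 0 + 463.5 = +¥559.5 billion.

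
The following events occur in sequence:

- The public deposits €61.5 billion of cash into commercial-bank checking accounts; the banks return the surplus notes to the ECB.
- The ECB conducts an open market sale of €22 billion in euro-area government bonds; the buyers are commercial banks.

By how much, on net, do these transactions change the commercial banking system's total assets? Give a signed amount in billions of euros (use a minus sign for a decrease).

+€61.5 billion

Currency deposit €61.5 billion: bank balance sheets expand → +€61.5B.
OMO sale (to banks) €22 billion: just an asset swap on bank balance sheets → 0.
Net: 61.5 + 0 = +€61.5 billion.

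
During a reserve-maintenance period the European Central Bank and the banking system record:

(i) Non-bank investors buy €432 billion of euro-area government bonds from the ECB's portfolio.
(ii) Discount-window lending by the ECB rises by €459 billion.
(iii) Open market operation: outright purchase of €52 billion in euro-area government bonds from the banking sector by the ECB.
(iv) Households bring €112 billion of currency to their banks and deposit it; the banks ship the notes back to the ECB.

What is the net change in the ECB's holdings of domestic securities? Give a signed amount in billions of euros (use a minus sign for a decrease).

Asset sale (to non-banks) €432 billion: securities removed from the ECB's portfolio → −€432B.
Discount-window loan €459 billion: the ECB's securities portfolio is untouched → 0.
OMO purchase (from banks) €52 billion: securities added to the ECB's portfolio → +€52B.
Currency deposit €112 billion: the ECB's securities portfolio is untouched → 0.
Net: −432 + 0 + 52 + 0 = -€380 billion.

-€380 billion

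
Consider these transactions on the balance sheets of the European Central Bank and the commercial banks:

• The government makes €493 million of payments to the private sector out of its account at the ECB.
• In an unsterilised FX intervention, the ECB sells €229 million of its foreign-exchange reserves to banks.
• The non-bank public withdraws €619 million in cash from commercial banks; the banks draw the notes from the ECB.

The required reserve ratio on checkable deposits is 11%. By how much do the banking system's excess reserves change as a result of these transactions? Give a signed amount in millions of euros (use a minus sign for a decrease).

Government spending €493 million: reserves +€493M, deposits +€493M.
FX sale €229 million: reserves −€229M, deposits 0.
Currency withdrawal €619 million: reserves −€619M, deposits −€619M.
Totals: Δreserves = −€355M, Δdeposits = −€126M.
Δrequired reserves = 11% × −€126M = −€13.86M.
Δexcess reserves = Δreserves − Δrequired = −€355M − (−€13.86M) = -€341.14 million.

-€341.14 million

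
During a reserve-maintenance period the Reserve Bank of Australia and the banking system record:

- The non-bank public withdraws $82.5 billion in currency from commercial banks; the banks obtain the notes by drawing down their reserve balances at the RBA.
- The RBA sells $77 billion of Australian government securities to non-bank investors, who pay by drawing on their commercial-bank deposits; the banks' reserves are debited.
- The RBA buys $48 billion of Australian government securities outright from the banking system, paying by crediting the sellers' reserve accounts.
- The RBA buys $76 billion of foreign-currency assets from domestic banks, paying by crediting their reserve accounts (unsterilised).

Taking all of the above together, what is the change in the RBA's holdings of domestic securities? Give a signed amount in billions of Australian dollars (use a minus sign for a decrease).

Currency withdrawal $82.5 billion: the RBA's securities portfolio is untouched → 0.
Asset sale (to non-banks) $77 billion: securities removed from the RBA's portfolio → −$77B.
OMO purchase (from banks) $48 billion: securities added to the RBA's portfolio → +$48B.
FX purchase $76 billion: the RBA's securities portfolio is untouched → 0.
Net: 0 − 77 + 48 + 0 = -$29 billion.

-$29 billion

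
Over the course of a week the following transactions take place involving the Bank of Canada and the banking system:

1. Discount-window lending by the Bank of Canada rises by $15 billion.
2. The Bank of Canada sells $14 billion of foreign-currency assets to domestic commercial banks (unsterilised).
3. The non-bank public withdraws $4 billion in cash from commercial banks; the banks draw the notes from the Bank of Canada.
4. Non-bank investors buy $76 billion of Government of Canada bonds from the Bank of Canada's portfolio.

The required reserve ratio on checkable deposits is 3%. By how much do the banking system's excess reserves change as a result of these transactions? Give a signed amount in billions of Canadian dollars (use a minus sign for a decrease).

Discount-window loan $15 billion: reserves +$15B, deposits 0.
FX sale $14 billion: reserves −$14B, deposits 0.
Currency withdrawal $4 billion: reserves −$4B, deposits −$4B.
Asset sale (to non-banks) $76 billion: reserves −$76B, deposits −$76B.
Totals: Δreserves = −$79B, Δdeposits = −$80B.
Δrequired reserves = 3% × −$80B = −$2.4B.
Δexcess reserves = Δreserves − Δrequired = −$79B − (−$2.4B) = -$76.6 billion.

-$76.6 billion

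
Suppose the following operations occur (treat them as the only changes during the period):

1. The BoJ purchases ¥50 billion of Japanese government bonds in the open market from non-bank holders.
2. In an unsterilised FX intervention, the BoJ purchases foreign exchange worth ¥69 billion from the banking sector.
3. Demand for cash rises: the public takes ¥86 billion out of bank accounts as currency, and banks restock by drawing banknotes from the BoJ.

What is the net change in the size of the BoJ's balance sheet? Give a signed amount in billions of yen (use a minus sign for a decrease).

BoJ balance sheet:
  Assets:      Securities +¥50B, Foreign assets +¥69B
  Liabilities: Bank reserves +¥33B, Currency in circulation +¥86B
Change in total BoJ assets = +¥119 billion.

+¥119 billion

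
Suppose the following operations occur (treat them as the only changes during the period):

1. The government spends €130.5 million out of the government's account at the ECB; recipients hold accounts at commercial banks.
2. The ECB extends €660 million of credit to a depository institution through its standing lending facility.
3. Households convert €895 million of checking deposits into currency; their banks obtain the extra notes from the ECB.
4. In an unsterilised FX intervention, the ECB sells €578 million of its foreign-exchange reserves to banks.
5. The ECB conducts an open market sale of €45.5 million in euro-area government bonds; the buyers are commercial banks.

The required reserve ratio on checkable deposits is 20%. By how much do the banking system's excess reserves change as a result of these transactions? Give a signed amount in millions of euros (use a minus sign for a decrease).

Government spending €130.5 million: reserves +€130.5M, deposits +€130.5M.
Discount-window loan €660 million: reserves +€660M, deposits 0.
Currency withdrawal €895 million: reserves −€895M, deposits −€895M.
FX sale €578 million: reserves −€578M, deposits 0.
OMO sale (to banks) €45.5 million: reserves −€45.5M, deposits 0.
Totals: Δreserves = −€728M, Δdeposits = −€764.5M.
Δrequired reserves = 20% × −€764.5M = −€152.9M.
Δexcess reserves = Δreserves − Δrequired = −€728M − (−€152.9M) = -€575.1 million.

-€575.1 million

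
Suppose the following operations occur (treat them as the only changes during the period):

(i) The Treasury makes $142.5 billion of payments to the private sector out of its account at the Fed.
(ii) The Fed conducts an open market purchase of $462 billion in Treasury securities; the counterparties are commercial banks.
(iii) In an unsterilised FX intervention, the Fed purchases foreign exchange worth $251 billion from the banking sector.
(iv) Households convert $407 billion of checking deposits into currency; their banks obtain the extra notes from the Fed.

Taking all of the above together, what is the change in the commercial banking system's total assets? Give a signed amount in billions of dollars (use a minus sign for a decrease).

Fed balance sheet:
  Assets:      Securities +$462B, Foreign assets +$251B
  Liabilities: Bank reserves +$448.5B, Currency in circulation +$407B, Government deposits −$142.5B
Commercial banking system:
  Assets:      Reserves at CB +$448.5B, Securities −$462B, Foreign assets −$251B
  Liabilities: Checkable deposits −$264.5B
Change in total bank assets = -$264.5 billion.

-$264.5 billion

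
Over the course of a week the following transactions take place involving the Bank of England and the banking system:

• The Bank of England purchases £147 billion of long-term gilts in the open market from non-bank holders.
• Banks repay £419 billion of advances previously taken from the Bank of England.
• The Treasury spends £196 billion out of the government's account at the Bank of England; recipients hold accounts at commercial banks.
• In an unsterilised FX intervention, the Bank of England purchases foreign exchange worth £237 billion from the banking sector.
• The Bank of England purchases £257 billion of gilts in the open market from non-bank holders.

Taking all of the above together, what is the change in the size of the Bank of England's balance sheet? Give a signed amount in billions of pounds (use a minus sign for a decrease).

+£222 billion

Asset purchase (from non-banks) £147 billion: a Bank of England asset is acquired → +£147B.
Discount-window repayment £419 billion: a Bank of England asset is shed → −£419B.
Government spending £196 billion: only the composition of liabilities changes → 0.
FX purchase £237 billion: a Bank of England asset is acquired → +£237B.
Asset purchase (from non-banks) £257 billion: a Bank of England asset is acquired → +£257B.
Net: 147 − 419 + 0 + 237 + 257 = +£222 billion.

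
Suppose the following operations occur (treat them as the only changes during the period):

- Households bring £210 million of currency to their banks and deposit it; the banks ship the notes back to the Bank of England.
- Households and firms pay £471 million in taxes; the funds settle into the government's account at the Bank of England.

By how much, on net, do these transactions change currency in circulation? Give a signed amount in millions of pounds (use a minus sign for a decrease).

Bank of England balance sheet:
  Assets:      no change
  Liabilities: Bank reserves −£261M, Currency in circulation −£210M, Government deposits +£471M
Commercial banking system:
  Assets:      Reserves at CB −£261M
  Liabilities: Checkable deposits −£261M
So the change in currency in circulation is -£210 million.

-£210 million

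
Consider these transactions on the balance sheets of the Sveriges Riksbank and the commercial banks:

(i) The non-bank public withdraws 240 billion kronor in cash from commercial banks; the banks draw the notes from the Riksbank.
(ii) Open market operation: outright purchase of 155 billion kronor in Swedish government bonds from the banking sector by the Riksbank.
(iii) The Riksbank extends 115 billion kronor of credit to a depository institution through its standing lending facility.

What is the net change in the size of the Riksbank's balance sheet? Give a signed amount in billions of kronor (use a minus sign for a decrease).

Currency withdrawal 240 billion kronor: only the composition of liabilities changes → 0.
OMO purchase (from banks) 155 billion kronor: a Riksbank asset is acquired → +155B.
Discount-window loan 115 billion kronor: a Riksbank asset is acquired → +115B.
Net: 0 + 155 + 115 = +270 billion.

+270 billion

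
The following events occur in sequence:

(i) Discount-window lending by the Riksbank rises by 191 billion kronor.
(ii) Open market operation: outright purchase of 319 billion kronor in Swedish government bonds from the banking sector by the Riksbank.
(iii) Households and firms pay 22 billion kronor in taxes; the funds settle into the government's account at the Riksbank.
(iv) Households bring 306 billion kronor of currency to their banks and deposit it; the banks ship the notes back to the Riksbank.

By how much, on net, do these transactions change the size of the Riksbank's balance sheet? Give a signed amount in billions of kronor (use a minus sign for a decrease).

+510 billion

Riksbank balance sheet:
  Assets:      Securities +319B, Loans to banks +191B
  Liabilities: Bank reserves +794B, Currency in circulation −306B, Government deposits +22B
Commercial banking system:
  Assets:      Reserves at CB +794B, Securities −319B
  Liabilities: Checkable deposits +284B, Borrowings from CB +191B
Change in total Riksbank assets = +510 billion.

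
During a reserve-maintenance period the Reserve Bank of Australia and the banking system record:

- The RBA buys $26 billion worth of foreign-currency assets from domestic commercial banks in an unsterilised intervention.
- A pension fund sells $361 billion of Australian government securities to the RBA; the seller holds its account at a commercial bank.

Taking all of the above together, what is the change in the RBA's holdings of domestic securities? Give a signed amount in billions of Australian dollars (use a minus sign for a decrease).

FX purchase $26 billion: the RBA's securities portfolio is untouched → 0.
Asset purchase (from non-banks) $361 billion: securities added to the RBA's portfolio → +$361B.
Net: 0 + 361 = +$361 billion.

+$361 billion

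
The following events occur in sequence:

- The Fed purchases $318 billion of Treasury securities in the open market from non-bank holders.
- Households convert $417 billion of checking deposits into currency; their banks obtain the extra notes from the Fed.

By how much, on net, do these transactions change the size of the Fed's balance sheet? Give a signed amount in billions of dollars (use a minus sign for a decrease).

Fed balance sheet:
  Assets:      Securities +$318B
  Liabilities: Bank reserves −$99B, Currency in circulation +$417B
Commercial banking system:
  Assets:      Reserves at CB −$99B
  Liabilities: Checkable deposits −$99B
Change in total Fed assets = +$318 billion.

+$318 billion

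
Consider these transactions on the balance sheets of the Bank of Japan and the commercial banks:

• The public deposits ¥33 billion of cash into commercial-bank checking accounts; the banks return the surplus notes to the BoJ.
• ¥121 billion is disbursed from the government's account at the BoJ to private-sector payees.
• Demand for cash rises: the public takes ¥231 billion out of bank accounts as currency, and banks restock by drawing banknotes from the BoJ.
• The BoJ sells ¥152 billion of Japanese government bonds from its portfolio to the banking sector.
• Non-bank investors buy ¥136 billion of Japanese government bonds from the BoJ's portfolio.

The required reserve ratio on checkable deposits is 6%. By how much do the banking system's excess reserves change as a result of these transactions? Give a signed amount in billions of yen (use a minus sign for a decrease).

Currency deposit ¥33 billion: reserves +¥33B, deposits +¥33B.
Government spending ¥121 billion: reserves +¥121B, deposits +¥121B.
Currency withdrawal ¥231 billion: reserves −¥231B, deposits −¥231B.
OMO sale (to banks) ¥152 billion: reserves −¥152B, deposits 0.
Asset sale (to non-banks) ¥136 billion: reserves −¥136B, deposits −¥136B.
Totals: Δreserves = −¥365B, Δdeposits = −¥213B.
Δrequired reserves = 6% × −¥213B = −¥12.78B.
Δexcess reserves = Δreserves − Δrequired = −¥365B − (−¥12.78B) = -¥352.22 billion.

-¥352.22 billion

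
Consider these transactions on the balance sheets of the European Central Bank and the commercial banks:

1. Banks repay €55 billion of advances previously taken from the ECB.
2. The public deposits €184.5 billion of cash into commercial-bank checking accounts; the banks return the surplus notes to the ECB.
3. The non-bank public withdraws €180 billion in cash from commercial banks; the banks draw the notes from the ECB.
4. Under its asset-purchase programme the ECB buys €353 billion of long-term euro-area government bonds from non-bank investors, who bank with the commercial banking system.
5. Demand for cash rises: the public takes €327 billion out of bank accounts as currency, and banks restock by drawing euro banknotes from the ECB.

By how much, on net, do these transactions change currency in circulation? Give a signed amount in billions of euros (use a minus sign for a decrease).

Discount-window repayment €55 billion: no currency enters or leaves circulation → 0.
Currency deposit €184.5 billion: notes return to the central bank → −€184.5B.
Currency withdrawal €180 billion: notes leave the central bank → +€180B.
Asset purchase (from non-banks) €353 billion: no currency enters or leaves circulation → 0.
Currency withdrawal €327 billion: notes leave the central bank → +€327B.
Net: 0 − 184.5 + 180 + 0 + 327 = +€322.5 billion.

+€322.5 billion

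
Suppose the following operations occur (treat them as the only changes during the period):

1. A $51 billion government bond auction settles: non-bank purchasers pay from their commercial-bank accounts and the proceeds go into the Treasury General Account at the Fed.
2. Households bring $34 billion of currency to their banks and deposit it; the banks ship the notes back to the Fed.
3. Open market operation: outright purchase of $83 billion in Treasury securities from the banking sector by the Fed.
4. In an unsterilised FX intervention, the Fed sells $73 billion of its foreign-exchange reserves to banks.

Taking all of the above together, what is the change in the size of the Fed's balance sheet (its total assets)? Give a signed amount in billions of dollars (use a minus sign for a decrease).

Government account inflow $51 billion: only the composition of liabilities changes → 0.
Currency deposit $34 billion: only the composition of liabilities changes → 0.
OMO purchase (from banks) $83 billion: a Fed asset is acquired → +$83B.
FX sale $73 billion: a Fed asset is shed → −$73B.
Net: 0 + 0 + 83 − 73 = +$10 billion.

+$10 billion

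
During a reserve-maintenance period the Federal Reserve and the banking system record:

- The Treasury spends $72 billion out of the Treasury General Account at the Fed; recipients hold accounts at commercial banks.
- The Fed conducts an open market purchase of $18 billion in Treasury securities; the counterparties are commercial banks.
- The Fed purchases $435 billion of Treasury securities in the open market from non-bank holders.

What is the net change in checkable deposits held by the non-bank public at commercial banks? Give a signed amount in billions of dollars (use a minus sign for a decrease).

Fed balance sheet:
  Assets:      Securities +$453B
  Liabilities: Bank reserves +$525B, Government deposits −$72B
Commercial banking system:
  Assets:      Reserves at CB +$525B, Securities −$18B
  Liabilities: Checkable deposits +$507B
So the change in checkable deposits held by the non-bank public at commercial banks is +$507 billion.

+$507 billion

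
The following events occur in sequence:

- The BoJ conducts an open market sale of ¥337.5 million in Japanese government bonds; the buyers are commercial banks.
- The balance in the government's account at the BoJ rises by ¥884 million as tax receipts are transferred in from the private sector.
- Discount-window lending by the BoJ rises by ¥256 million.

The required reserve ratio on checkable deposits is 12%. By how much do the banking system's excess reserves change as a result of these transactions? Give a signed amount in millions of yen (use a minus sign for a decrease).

-¥859.42 million

OMO sale (to banks) ¥337.5 million: reserves −¥337.5M, deposits 0.
Government account inflow ¥884 million: reserves −¥884M, deposits −¥884M.
Discount-window loan ¥256 million: reserves +¥256M, deposits 0.
Totals: Δreserves = −¥965.5M, Δdeposits = −¥884M.
Δrequired reserves = 12% × −¥884M = −¥106.08M.
Δexcess reserves = Δreserves − Δrequired = −¥965.5M − (−¥106.08M) = -¥859.42 million.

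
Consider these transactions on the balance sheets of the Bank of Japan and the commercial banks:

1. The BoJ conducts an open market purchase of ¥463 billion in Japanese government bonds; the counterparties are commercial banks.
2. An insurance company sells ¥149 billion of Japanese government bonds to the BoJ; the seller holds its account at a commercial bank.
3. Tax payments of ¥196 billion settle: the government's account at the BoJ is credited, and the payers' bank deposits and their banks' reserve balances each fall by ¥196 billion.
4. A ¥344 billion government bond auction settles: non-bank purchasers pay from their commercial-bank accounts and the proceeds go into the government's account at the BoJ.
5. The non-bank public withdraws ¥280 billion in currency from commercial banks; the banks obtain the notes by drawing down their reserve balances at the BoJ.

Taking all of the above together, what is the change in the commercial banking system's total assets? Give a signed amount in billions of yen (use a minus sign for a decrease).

-¥671 billion

OMO purchase (from banks) ¥463 billion: just an asset swap on bank balance sheets → 0.
Asset purchase (from non-banks) ¥149 billion: bank balance sheets expand → +¥149B.
Government account inflow ¥196 billion: bank balance sheets shrink → −¥196B.
Government account inflow ¥344 billion: bank balance sheets shrink → −¥344B.
Currency withdrawal ¥280 billion: bank balance sheets shrink → −¥280B.
Net: 0 + 149 − 196 − 344 − 280 = -¥671 billion.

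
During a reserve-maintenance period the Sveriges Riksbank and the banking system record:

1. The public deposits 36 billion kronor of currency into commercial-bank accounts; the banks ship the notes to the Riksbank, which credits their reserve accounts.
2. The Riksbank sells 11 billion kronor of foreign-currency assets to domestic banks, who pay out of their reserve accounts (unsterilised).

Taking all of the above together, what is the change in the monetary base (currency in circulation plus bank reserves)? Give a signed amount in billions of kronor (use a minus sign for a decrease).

-11 billion

Riksbank balance sheet:
  Assets:      Foreign assets −11B
  Liabilities: Bank reserves +25B, Currency in circulation −36B
Commercial banking system:
  Assets:      Reserves at CB +25B, Foreign assets +11B
  Liabilities: Checkable deposits +36B
Monetary base = currency + reserves: −36B + (+25B) = -11 billion.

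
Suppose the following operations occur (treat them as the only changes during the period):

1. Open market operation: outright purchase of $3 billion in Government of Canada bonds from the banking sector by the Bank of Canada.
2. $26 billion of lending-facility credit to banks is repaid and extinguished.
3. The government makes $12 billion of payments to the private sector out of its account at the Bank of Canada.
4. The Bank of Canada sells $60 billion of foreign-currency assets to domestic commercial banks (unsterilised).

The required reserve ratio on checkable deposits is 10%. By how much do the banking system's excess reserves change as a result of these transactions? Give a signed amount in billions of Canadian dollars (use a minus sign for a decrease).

-$72.2 billion

OMO purchase (from banks) $3 billion: reserves +$3B, deposits 0.
Discount-window repayment $26 billion: reserves −$26B, deposits 0.
Government spending $12 billion: reserves +$12B, deposits +$12B.
FX sale $60 billion: reserves −$60B, deposits 0.
Totals: Δreserves = −$71B, Δdeposits = +$12B.
Δrequired reserves = 10% × +$12B = +$1.2B.
Δexcess reserves = Δreserves − Δrequired = −$71B − (+$1.2B) = -$72.2 billion.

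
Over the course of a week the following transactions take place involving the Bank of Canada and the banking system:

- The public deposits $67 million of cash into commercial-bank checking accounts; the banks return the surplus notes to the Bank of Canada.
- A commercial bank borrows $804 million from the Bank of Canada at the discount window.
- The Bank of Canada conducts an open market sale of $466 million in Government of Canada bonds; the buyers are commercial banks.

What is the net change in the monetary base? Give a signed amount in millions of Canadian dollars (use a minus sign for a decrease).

Currency deposit $67 million: just a shift between currency and reserves — both are base money → 0.
Discount-window loan $804 million: Bank of Canada balance sheet expands → +$804M.
OMO sale (to banks) $466 million: Bank of Canada balance sheet contracts → −$466M.
Net: 0 + 804 − 466 = +$338 million.

+$338 million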